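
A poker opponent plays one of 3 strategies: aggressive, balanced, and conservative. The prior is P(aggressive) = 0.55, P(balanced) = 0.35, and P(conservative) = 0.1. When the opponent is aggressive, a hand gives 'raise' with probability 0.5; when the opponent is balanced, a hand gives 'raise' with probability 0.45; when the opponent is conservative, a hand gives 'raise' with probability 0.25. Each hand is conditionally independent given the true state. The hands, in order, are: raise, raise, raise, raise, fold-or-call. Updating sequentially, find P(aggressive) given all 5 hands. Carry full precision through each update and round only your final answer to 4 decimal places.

0.6774

Each posterior becomes the prior for the next update.
After 'raise': normaliser = 0.5·0.5500 + 0.45·0.3500 + 0.25·0.1000; P(aggressive) ≈ 0.6011, P(balanced) ≈ 0.3443, P(conservative) ≈ 0.0546
After 'raise': normaliser = 0.5·0.6011 + 0.45·0.3443 + 0.25·0.0546; P(aggressive) ≈ 0.6407, P(balanced) ≈ 0.3302, P(conservative) ≈ 0.0291
After 'raise': normaliser = 0.5·0.6407 + 0.45·0.3302 + 0.25·0.0291; P(aggressive) ≈ 0.6727, P(balanced) ≈ 0.3121, P(conservative) ≈ 0.0153
After 'raise': normaliser = 0.5·0.6727 + 0.45·0.3121 + 0.25·0.0153; P(aggressive) ≈ 0.6998, P(balanced) ≈ 0.2922, P(conservative) ≈ 0.0080
After 'fold-or-call': normaliser = 0.5·0.6998 + 0.55·0.2922 + 0.75·0.0080; P(aggressive) ≈ 0.6774, P(balanced) ≈ 0.3111, P(conservative) ≈ 0.0115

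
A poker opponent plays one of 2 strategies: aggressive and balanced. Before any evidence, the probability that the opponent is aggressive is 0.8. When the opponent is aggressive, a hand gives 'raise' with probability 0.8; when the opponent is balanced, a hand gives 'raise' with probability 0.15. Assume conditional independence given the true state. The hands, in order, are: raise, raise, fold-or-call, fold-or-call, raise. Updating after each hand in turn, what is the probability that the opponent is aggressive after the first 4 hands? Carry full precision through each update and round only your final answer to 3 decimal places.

0.863

After 'raise': P(aggressive) = 0.8·0.8000 / (0.8·0.8000 + 0.15·0.2000) ≈ 0.9552
After 'raise': P(aggressive) = 0.8·0.9552 / (0.8·0.9552 + 0.15·0.0448) ≈ 0.9913
After 'fold-or-call': P(aggressive) = 0.2·0.9913 / (0.2·0.9913 + 0.85·0.0087) ≈ 0.9640
After 'fold-or-call': P(aggressive) = 0.2·0.9640 / (0.2·0.9640 + 0.85·0.0360) ≈ 0.8630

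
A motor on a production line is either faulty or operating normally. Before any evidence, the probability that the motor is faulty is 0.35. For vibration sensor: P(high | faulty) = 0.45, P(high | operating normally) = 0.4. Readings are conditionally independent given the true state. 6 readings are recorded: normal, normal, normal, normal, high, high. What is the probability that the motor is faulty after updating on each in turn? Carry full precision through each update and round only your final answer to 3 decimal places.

Apply Bayes' rule sequentially, carrying P(faulty) forward.
After 'normal': P(faulty) = 0.55·0.3500 / (0.55·0.3500 + 0.6·0.6500) ≈ 0.3305
After 'normal': P(faulty) = 0.55·0.3305 / (0.55·0.3305 + 0.6·0.6695) ≈ 0.3115
After 'normal': P(faulty) = 0.55·0.3115 / (0.55·0.3115 + 0.6·0.6885) ≈ 0.2932
After 'normal': P(faulty) = 0.55·0.2932 / (0.55·0.2932 + 0.6·0.7068) ≈ 0.2755
After 'high': P(faulty) = 0.45·0.2755 / (0.45·0.2755 + 0.4·0.7245) ≈ 0.2996
After 'high': P(faulty) = 0.45·0.2996 / (0.45·0.2996 + 0.4·0.7004) ≈ 0.3249

0.325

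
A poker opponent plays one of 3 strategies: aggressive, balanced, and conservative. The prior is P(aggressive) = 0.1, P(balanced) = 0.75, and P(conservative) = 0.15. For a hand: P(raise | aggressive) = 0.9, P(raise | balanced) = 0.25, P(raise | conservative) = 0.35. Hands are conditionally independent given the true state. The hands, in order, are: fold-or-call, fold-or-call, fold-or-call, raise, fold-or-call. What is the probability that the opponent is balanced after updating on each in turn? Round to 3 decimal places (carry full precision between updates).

Each posterior becomes the prior for the next update.
After 'fold-or-call': normaliser = 0.1·0.1000 + 0.75·0.7500 + 0.65·0.1500; P(aggressive) ≈ 0.0149, P(balanced) ≈ 0.8396, P(conservative) ≈ 0.1455
After 'fold-or-call': normaliser = 0.1·0.0149 + 0.75·0.8396 + 0.65·0.1455; P(aggressive) ≈ 0.0021, P(balanced) ≈ 0.8676, P(conservative) ≈ 0.1303
After 'fold-or-call': normaliser = 0.1·0.0021 + 0.75·0.8676 + 0.65·0.1303; P(aggressive) ≈ 0.0003, P(balanced) ≈ 0.8846, P(conservative) ≈ 0.1152
After 'raise': normaliser = 0.9·0.0003 + 0.25·0.8846 + 0.35·0.1152; P(aggressive) ≈ 0.0010, P(balanced) ≈ 0.8450, P(conservative) ≈ 0.1540
After 'fold-or-call': normaliser = 0.1·0.0010 + 0.75·0.8450 + 0.65·0.1540; P(aggressive) ≈ 0.0001, P(balanced) ≈ 0.8635, P(conservative) ≈ 0.1364

0.863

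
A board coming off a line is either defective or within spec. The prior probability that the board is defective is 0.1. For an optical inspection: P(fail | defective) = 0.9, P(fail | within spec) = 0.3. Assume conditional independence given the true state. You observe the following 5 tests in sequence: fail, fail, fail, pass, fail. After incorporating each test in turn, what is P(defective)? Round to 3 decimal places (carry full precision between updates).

After 'fail': P(defective) = 0.9·0.1000 / (0.9·0.1000 + 0.3·0.9000) ≈ 0.2500
After 'fail': P(defective) = 0.9·0.2500 / (0.9·0.2500 + 0.3·0.7500) ≈ 0.5000
After 'fail': P(defective) = 0.9·0.5000 / (0.9·0.5000 + 0.3·0.5000) ≈ 0.7500
After 'pass': P(defective) = 0.1·0.7500 / (0.1·0.7500 + 0.7·0.2500) ≈ 0.3000
After 'fail': P(defective) = 0.9·0.3000 / (0.9·0.3000 + 0.3·0.7000) ≈ 0.5625

0.563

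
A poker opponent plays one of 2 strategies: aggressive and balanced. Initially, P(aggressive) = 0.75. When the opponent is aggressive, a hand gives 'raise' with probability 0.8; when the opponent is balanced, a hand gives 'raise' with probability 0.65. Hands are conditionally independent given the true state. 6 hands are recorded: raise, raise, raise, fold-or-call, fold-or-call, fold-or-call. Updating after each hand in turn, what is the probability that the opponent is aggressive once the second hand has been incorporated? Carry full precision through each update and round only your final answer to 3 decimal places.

0.820

Apply Bayes' rule sequentially, carrying P(aggressive) forward.
After 'raise': P(aggressive) = 0.8·0.7500 / (0.8·0.7500 + 0.65·0.2500) ≈ 0.7869
After 'raise': P(aggressive) = 0.8·0.7869 / (0.8·0.7869 + 0.65·0.2131) ≈ 0.8196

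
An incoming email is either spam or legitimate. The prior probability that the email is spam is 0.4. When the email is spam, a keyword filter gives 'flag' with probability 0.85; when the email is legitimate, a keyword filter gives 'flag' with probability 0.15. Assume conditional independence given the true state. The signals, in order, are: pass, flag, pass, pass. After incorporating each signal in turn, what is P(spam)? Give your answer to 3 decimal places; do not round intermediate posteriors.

After 'pass': P(spam) = 0.15·0.4000 / (0.15·0.4000 + 0.85·0.6000) ≈ 0.1053
After 'flag': P(spam) = 0.85·0.1053 / (0.85·0.1053 + 0.15·0.8947) ≈ 0.4000
After 'pass': P(spam) = 0.15·0.4000 / (0.15·0.4000 + 0.85·0.6000) ≈ 0.1053
After 'pass': P(spam) = 0.15·0.1053 / (0.15·0.1053 + 0.85·0.8947) ≈ 0.0203

0.020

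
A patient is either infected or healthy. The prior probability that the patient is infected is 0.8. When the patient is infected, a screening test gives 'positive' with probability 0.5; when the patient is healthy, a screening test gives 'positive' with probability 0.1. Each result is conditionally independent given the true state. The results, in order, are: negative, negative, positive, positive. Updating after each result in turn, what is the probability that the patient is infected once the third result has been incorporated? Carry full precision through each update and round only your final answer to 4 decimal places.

0.8606

After 'negative': P(infected) = 0.5·0.8000 / (0.5·0.8000 + 0.9·0.2000) ≈ 0.6897
After 'negative': P(infected) = 0.5·0.6897 / (0.5·0.6897 + 0.9·0.3103) ≈ 0.5525
After 'positive': P(infected) = 0.5·0.5525 / (0.5·0.5525 + 0.1·0.4475) ≈ 0.8606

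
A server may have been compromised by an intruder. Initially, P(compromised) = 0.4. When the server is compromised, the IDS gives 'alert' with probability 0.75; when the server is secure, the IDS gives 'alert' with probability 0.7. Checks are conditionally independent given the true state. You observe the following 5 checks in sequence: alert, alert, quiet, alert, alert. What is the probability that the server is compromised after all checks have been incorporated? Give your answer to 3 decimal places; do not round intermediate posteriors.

After 'alert': P(compromised) = 0.75·0.4000 / (0.75·0.4000 + 0.7·0.6000) ≈ 0.4167
After 'alert': P(compromised) = 0.75·0.4167 / (0.75·0.4167 + 0.7·0.5833) ≈ 0.4335
After 'quiet': P(compromised) = 0.25·0.4335 / (0.25·0.4335 + 0.3·0.5665) ≈ 0.3894
After 'alert': P(compromised) = 0.75·0.3894 / (0.75·0.3894 + 0.7·0.6106) ≈ 0.4059
After 'alert': P(compromised) = 0.75·0.4059 / (0.75·0.4059 + 0.7·0.5941) ≈ 0.4227

0.423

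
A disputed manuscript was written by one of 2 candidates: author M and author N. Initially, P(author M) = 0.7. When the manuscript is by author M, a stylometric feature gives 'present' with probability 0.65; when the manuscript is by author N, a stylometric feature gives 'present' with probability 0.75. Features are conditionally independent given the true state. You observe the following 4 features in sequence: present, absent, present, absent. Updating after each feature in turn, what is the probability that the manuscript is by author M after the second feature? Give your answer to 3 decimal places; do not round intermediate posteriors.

After 'present': P(author M) = 0.65·0.7000 / (0.65·0.7000 + 0.75·0.3000) ≈ 0.6691
After 'absent': P(author M) = 0.35·0.6691 / (0.35·0.6691 + 0.25·0.3309) ≈ 0.7390

0.739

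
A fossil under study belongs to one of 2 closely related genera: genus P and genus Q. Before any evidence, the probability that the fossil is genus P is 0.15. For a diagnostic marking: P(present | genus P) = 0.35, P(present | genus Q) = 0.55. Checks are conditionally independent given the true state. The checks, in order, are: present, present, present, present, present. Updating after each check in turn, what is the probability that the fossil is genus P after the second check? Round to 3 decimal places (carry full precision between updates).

0.067

After 'present': P(genus P) = 0.35·0.1500 / (0.35·0.1500 + 0.55·0.8500) ≈ 0.1010
After 'present': P(genus P) = 0.35·0.1010 / (0.35·0.1010 + 0.55·0.8990) ≈ 0.0667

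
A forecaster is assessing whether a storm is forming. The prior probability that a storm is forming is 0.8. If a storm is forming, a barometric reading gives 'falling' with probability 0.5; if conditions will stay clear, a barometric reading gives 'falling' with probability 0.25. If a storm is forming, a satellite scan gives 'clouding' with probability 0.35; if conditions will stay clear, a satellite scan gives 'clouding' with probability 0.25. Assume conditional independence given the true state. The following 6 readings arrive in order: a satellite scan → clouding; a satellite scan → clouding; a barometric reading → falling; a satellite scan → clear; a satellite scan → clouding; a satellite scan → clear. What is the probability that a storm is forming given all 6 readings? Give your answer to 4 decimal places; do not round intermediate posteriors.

Each posterior becomes the prior for the next update.
After a satellite scan='clouding': P(storm) = 0.35·0.8000 / (0.35·0.8000 + 0.25·0.2000) ≈ 0.8485
After a satellite scan='clouding': P(storm) = 0.35·0.8485 / (0.35·0.8485 + 0.25·0.1515) ≈ 0.8869
After a barometric reading='falling': P(storm) = 0.5·0.8869 / (0.5·0.8869 + 0.25·0.1131) ≈ 0.9400
After a satellite scan='clear': P(storm) = 0.65·0.9400 / (0.65·0.9400 + 0.75·0.0600) ≈ 0.9315
After a satellite scan='clouding': P(storm) = 0.35·0.9315 / (0.35·0.9315 + 0.25·0.0685) ≈ 0.9501
After a satellite scan='clear': P(storm) = 0.65·0.9501 / (0.65·0.9501 + 0.75·0.0499) ≈ 0.9428

0.9428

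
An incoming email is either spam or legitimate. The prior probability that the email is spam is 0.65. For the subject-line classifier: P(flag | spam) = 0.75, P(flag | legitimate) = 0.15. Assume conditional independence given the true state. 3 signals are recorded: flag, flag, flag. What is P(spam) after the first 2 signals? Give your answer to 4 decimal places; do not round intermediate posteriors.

After 'flag': P(spam) = 0.75·0.6500 / (0.75·0.6500 + 0.15·0.3500) ≈ 0.9028
After 'flag': P(spam) = 0.75·0.9028 / (0.75·0.9028 + 0.15·0.0972) ≈ 0.9789

0.9789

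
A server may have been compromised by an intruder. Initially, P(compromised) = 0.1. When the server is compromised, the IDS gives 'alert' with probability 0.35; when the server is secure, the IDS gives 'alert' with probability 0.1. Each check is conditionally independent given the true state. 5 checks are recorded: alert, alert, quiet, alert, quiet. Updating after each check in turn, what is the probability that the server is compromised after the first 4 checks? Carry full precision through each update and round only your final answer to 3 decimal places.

Apply Bayes' rule sequentially, carrying P(compromised) forward.
After 'alert': P(compromised) = 0.35·0.1000 / (0.35·0.1000 + 0.1·0.9000) ≈ 0.2800
After 'alert': P(compromised) = 0.35·0.2800 / (0.35·0.2800 + 0.1·0.7200) ≈ 0.5765
After 'quiet': P(compromised) = 0.65·0.5765 / (0.65·0.5765 + 0.9·0.4235) ≈ 0.4957
After 'alert': P(compromised) = 0.35·0.4957 / (0.35·0.4957 + 0.1·0.5043) ≈ 0.7748

0.775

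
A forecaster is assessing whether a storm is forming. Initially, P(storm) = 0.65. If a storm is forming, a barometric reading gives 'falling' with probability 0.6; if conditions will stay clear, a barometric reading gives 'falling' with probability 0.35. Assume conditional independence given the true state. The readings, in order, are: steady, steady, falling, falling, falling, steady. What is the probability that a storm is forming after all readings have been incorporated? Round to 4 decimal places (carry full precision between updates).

After 'steady': P(storm) = 0.4·0.6500 / (0.4·0.6500 + 0.65·0.3500) ≈ 0.5333
After 'steady': P(storm) = 0.4·0.5333 / (0.4·0.5333 + 0.65·0.4667) ≈ 0.4129
After 'falling': P(storm) = 0.6·0.4129 / (0.6·0.4129 + 0.35·0.5871) ≈ 0.5466
After 'falling': P(storm) = 0.6·0.5466 / (0.6·0.5466 + 0.35·0.4534) ≈ 0.6739
After 'falling': P(storm) = 0.6·0.6739 / (0.6·0.6739 + 0.35·0.3261) ≈ 0.7799
After 'steady': P(storm) = 0.4·0.7799 / (0.4·0.7799 + 0.65·0.2201) ≈ 0.6856

0.6856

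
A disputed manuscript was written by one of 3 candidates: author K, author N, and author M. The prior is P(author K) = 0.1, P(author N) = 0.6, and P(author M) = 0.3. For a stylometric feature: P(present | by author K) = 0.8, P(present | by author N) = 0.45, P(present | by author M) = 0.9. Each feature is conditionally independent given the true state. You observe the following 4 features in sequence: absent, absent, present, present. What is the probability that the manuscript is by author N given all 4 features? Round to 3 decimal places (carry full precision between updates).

After 'absent': normaliser = 0.2·0.1000 + 0.55·0.6000 + 0.1·0.3000; P(author K) ≈ 0.0526, P(author N) ≈ 0.8684, P(author M) ≈ 0.0789
After 'absent': normaliser = 0.2·0.0526 + 0.55·0.8684 + 0.1·0.0789; P(author K) ≈ 0.0212, P(author N) ≈ 0.9629, P(author M) ≈ 0.0159
After 'present': normaliser = 0.8·0.0212 + 0.45·0.9629 + 0.9·0.0159; P(author K) ≈ 0.0365, P(author N) ≈ 0.9326, P(author M) ≈ 0.0308
After 'present': normaliser = 0.8·0.0365 + 0.45·0.9326 + 0.9·0.0308; P(author K) ≈ 0.0613, P(author N) ≈ 0.8805, P(author M) ≈ 0.0582

0.880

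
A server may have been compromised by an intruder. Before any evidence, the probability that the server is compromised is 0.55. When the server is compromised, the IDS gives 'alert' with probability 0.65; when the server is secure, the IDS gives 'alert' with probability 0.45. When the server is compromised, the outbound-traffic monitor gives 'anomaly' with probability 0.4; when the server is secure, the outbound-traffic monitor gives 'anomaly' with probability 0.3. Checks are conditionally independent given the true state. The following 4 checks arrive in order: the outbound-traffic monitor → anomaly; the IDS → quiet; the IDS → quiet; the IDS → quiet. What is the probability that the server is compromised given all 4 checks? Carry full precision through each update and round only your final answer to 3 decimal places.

0.296

Apply Bayes' rule sequentially, carrying P(compromised) forward.
After the outbound-traffic monitor='anomaly': P(compromised) = 0.4·0.5500 / (0.4·0.5500 + 0.3·0.4500) ≈ 0.6197
After the IDS='quiet': P(compromised) = 0.35·0.6197 / (0.35·0.6197 + 0.55·0.3803) ≈ 0.5091
After the IDS='quiet': P(compromised) = 0.35·0.5091 / (0.35·0.5091 + 0.55·0.4909) ≈ 0.3976
After the IDS='quiet': P(compromised) = 0.35·0.3976 / (0.35·0.3976 + 0.55·0.6024) ≈ 0.2958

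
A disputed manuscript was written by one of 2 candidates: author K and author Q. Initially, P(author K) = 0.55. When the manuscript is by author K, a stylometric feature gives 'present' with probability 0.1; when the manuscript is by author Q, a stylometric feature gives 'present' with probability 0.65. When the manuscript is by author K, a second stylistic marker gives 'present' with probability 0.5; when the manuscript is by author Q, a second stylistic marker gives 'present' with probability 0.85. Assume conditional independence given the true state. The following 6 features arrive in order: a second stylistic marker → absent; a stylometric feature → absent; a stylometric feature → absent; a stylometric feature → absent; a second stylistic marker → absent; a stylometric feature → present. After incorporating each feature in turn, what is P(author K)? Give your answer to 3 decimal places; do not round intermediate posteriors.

0.973

After a second stylistic marker='absent': P(author K) = 0.5·0.5500 / (0.5·0.5500 + 0.15·0.4500) ≈ 0.8029
After a stylometric feature='absent': P(author K) = 0.9·0.8029 / (0.9·0.8029 + 0.35·0.1971) ≈ 0.9129
After a stylometric feature='absent': P(author K) = 0.9·0.9129 / (0.9·0.9129 + 0.35·0.0871) ≈ 0.9642
After a stylometric feature='absent': P(author K) = 0.9·0.9642 / (0.9·0.9642 + 0.35·0.0358) ≈ 0.9858
After a second stylistic marker='absent': P(author K) = 0.5·0.9858 / (0.5·0.9858 + 0.15·0.0142) ≈ 0.9957
After a stylometric feature='present': P(author K) = 0.1·0.9957 / (0.1·0.9957 + 0.65·0.0043) ≈ 0.9726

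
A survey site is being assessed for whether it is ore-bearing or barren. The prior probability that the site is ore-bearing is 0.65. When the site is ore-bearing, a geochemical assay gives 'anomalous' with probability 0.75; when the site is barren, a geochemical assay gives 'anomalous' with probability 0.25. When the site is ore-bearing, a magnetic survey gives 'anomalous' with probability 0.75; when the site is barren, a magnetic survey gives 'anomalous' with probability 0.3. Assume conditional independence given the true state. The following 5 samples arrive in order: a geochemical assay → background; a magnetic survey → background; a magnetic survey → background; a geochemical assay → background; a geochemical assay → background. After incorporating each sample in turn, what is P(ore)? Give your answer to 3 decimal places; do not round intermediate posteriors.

0.009

Each posterior becomes the prior for the next update.
After a geochemical assay='background': P(ore) = 0.25·0.6500 / (0.25·0.6500 + 0.75·0.3500) ≈ 0.3824
After a magnetic survey='background': P(ore) = 0.25·0.3824 / (0.25·0.3824 + 0.7·0.6176) ≈ 0.1811
After a magnetic survey='background': P(ore) = 0.25·0.1811 / (0.25·0.1811 + 0.7·0.8189) ≈ 0.0732
After a geochemical assay='background': P(ore) = 0.25·0.0732 / (0.25·0.0732 + 0.75·0.9268) ≈ 0.0256
After a geochemical assay='background': P(ore) = 0.25·0.0256 / (0.25·0.0256 + 0.75·0.9744) ≈ 0.0087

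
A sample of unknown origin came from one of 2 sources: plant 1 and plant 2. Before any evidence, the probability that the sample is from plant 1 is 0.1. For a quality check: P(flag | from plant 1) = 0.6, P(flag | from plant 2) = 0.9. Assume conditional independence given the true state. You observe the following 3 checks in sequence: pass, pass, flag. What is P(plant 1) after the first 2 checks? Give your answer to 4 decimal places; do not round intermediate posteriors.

0.6400

After 'pass': P(plant 1) = 0.4·0.1000 / (0.4·0.1000 + 0.1·0.9000) ≈ 0.3077
After 'pass': P(plant 1) = 0.4·0.3077 / (0.4·0.3077 + 0.1·0.6923) ≈ 0.6400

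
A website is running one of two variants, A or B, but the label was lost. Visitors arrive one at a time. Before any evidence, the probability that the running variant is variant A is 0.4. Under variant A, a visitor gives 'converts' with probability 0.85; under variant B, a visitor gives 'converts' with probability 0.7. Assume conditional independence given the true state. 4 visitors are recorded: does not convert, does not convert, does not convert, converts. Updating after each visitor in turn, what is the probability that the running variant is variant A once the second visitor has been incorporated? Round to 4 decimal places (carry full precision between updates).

After 'does not convert': P(A) = 0.15·0.4000 / (0.15·0.4000 + 0.3·0.6000) ≈ 0.2500
After 'does not convert': P(A) = 0.15·0.2500 / (0.15·0.2500 + 0.3·0.7500) ≈ 0.1429

0.1429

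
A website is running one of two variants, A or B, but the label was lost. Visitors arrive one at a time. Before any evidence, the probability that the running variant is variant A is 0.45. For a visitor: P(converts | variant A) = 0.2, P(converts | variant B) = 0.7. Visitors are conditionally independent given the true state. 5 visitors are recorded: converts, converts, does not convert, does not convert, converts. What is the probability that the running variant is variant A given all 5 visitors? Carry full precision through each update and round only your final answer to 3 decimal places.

0.119

After 'converts': P(A) = 0.2·0.4500 / (0.2·0.4500 + 0.7·0.5500) ≈ 0.1895
After 'converts': P(A) = 0.2·0.1895 / (0.2·0.1895 + 0.7·0.8105) ≈ 0.0626
After 'does not convert': P(A) = 0.8·0.0626 / (0.8·0.0626 + 0.3·0.9374) ≈ 0.1512
After 'does not convert': P(A) = 0.8·0.1512 / (0.8·0.1512 + 0.3·0.8488) ≈ 0.3220
After 'converts': P(A) = 0.2·0.3220 / (0.2·0.3220 + 0.7·0.6780) ≈ 0.1195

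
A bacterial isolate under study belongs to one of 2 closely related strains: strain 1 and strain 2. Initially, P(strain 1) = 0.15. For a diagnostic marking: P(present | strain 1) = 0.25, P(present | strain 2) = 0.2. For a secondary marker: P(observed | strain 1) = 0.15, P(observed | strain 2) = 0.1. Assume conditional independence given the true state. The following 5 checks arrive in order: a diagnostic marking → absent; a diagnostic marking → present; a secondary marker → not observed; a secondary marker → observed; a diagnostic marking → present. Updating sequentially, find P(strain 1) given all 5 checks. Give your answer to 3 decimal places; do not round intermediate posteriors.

After a diagnostic marking='absent': P(strain 1) = 0.75·0.1500 / (0.75·0.1500 + 0.8·0.8500) ≈ 0.1420
After a diagnostic marking='present': P(strain 1) = 0.25·0.1420 / (0.25·0.1420 + 0.2·0.8580) ≈ 0.1714
After a secondary marker='not observed': P(strain 1) = 0.85·0.1714 / (0.85·0.1714 + 0.9·0.8286) ≈ 0.1634
After a secondary marker='observed': P(strain 1) = 0.15·0.1634 / (0.15·0.1634 + 0.1·0.8366) ≈ 0.2266
After a diagnostic marking='present': P(strain 1) = 0.25·0.2266 / (0.25·0.2266 + 0.2·0.7734) ≈ 0.2680

0.268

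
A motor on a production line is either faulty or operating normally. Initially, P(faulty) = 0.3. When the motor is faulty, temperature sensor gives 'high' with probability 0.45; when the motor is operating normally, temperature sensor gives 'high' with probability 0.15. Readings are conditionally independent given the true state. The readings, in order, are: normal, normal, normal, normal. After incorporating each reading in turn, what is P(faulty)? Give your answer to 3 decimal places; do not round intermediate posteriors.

0.070

Apply Bayes' rule sequentially, carrying P(faulty) forward.
After 'normal': P(faulty) = 0.55·0.3000 / (0.55·0.3000 + 0.85·0.7000) ≈ 0.2171
After 'normal': P(faulty) = 0.55·0.2171 / (0.55·0.2171 + 0.85·0.7829) ≈ 0.1521
After 'normal': P(faulty) = 0.55·0.1521 / (0.55·0.1521 + 0.85·0.8479) ≈ 0.1040
After 'normal': P(faulty) = 0.55·0.1040 / (0.55·0.1040 + 0.85·0.8960) ≈ 0.0699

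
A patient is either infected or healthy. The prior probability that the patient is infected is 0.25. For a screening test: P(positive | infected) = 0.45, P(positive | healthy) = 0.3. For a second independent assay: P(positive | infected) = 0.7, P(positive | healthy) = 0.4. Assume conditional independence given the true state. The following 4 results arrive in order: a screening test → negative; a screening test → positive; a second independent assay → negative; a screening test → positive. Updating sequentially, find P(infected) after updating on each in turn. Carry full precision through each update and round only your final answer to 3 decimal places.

Apply Bayes' rule sequentially, carrying P(infected) forward.
After a screening test='negative': P(infected) = 0.55·0.2500 / (0.55·0.2500 + 0.7·0.7500) ≈ 0.2075
After a screening test='positive': P(infected) = 0.45·0.2075 / (0.45·0.2075 + 0.3·0.7925) ≈ 0.2821
After a second independent assay='negative': P(infected) = 0.3·0.2821 / (0.3·0.2821 + 0.6·0.7179) ≈ 0.1642
After a screening test='positive': P(infected) = 0.45·0.1642 / (0.45·0.1642 + 0.3·0.8358) ≈ 0.2276

0.228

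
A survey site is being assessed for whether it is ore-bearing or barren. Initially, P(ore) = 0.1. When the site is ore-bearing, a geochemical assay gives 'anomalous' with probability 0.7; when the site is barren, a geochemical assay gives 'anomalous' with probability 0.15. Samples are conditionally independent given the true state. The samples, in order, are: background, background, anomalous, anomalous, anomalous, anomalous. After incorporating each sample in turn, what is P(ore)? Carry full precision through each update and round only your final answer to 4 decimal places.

After 'background': P(ore) = 0.3·0.1000 / (0.3·0.1000 + 0.85·0.9000) ≈ 0.0377
After 'background': P(ore) = 0.3·0.0377 / (0.3·0.0377 + 0.85·0.9623) ≈ 0.0137
After 'anomalous': P(ore) = 0.7·0.0137 / (0.7·0.0137 + 0.15·0.9863) ≈ 0.0607
After 'anomalous': P(ore) = 0.7·0.0607 / (0.7·0.0607 + 0.15·0.9393) ≈ 0.2316
After 'anomalous': P(ore) = 0.7·0.2316 / (0.7·0.2316 + 0.15·0.7684) ≈ 0.5845
After 'anomalous': P(ore) = 0.7·0.5845 / (0.7·0.5845 + 0.15·0.4155) ≈ 0.8678

0.8678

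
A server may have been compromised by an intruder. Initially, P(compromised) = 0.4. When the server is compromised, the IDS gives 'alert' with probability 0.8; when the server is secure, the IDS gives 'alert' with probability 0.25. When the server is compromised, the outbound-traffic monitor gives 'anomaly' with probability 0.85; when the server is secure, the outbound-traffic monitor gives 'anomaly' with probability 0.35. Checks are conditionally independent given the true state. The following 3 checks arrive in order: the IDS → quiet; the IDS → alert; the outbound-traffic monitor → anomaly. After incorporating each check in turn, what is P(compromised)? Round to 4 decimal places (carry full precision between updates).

After the IDS='quiet': P(compromised) = 0.2·0.4000 / (0.2·0.4000 + 0.75·0.6000) ≈ 0.1509
After the IDS='alert': P(compromised) = 0.8·0.1509 / (0.8·0.1509 + 0.25·0.8491) ≈ 0.3626
After the outbound-traffic monitor='anomaly': P(compromised) = 0.85·0.3626 / (0.85·0.3626 + 0.35·0.6374) ≈ 0.5801

0.5801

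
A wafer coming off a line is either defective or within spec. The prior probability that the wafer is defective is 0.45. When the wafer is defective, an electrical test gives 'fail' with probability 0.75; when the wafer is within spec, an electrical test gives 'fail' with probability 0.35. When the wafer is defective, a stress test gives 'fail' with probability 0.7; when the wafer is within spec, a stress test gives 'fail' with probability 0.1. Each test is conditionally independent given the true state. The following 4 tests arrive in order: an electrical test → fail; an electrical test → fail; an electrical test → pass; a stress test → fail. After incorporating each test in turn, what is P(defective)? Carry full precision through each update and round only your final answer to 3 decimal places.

Each posterior becomes the prior for the next update.
After an electrical test='fail': P(defective) = 0.75·0.4500 / (0.75·0.4500 + 0.35·0.5500) ≈ 0.6368
After an electrical test='fail': P(defective) = 0.75·0.6368 / (0.75·0.6368 + 0.35·0.3632) ≈ 0.7898
After an electrical test='pass': P(defective) = 0.25·0.7898 / (0.25·0.7898 + 0.65·0.2102) ≈ 0.5910
After a stress test='fail': P(defective) = 0.7·0.5910 / (0.7·0.5910 + 0.1·0.4090) ≈ 0.9100

0.910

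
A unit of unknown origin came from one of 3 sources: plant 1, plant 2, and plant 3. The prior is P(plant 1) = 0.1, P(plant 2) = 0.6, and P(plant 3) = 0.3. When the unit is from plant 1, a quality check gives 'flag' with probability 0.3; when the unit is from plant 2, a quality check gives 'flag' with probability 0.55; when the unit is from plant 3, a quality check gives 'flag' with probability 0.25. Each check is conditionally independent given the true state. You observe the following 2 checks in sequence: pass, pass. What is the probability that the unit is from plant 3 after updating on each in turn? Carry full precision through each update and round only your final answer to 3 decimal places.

0.497

Each posterior becomes the prior for the next update.
After 'pass': normaliser = 0.7·0.1000 + 0.45·0.6000 + 0.75·0.3000; P(plant 1) ≈ 0.1239, P(plant 2) ≈ 0.4779, P(plant 3) ≈ 0.3982
After 'pass': normaliser = 0.7·0.1239 + 0.45·0.4779 + 0.75·0.3982; P(plant 1) ≈ 0.1444, P(plant 2) ≈ 0.3581, P(plant 3) ≈ 0.4974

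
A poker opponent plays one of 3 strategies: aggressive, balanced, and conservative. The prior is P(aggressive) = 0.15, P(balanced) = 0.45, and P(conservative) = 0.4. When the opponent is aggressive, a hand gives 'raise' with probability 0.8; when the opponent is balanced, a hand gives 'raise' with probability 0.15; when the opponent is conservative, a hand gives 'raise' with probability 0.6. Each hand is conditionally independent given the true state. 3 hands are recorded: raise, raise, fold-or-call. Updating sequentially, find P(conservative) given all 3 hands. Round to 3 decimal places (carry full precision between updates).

0.674

Each posterior becomes the prior for the next update.
After 'raise': normaliser = 0.8·0.1500 + 0.15·0.4500 + 0.6·0.4000; P(aggressive) ≈ 0.2807, P(balanced) ≈ 0.1579, P(conservative) ≈ 0.5614
After 'raise': normaliser = 0.8·0.2807 + 0.15·0.1579 + 0.6·0.5614; P(aggressive) ≈ 0.3838, P(balanced) ≈ 0.0405, P(conservative) ≈ 0.5757
After 'fold-or-call': normaliser = 0.2·0.3838 + 0.85·0.0405 + 0.4·0.5757; P(aggressive) ≈ 0.2248, P(balanced) ≈ 0.1008, P(conservative) ≈ 0.6744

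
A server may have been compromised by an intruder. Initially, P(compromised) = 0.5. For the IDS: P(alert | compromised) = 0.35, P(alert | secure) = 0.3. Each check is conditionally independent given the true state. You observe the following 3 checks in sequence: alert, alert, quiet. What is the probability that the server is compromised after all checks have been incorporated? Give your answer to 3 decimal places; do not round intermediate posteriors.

After 'alert': P(compromised) = 0.35·0.5000 / (0.35·0.5000 + 0.3·0.5000) ≈ 0.5385
After 'alert': P(compromised) = 0.35·0.5385 / (0.35·0.5385 + 0.3·0.4615) ≈ 0.5765
After 'quiet': P(compromised) = 0.65·0.5765 / (0.65·0.5765 + 0.7·0.4235) ≈ 0.5583

0.558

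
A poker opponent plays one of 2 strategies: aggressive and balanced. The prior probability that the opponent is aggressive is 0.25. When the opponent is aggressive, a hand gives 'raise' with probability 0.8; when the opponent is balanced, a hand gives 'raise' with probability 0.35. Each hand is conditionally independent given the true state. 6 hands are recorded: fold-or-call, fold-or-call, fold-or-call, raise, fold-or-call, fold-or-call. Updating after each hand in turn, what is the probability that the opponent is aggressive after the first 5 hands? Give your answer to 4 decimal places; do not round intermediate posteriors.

After 'fold-or-call': P(aggressive) = 0.2·0.2500 / (0.2·0.2500 + 0.65·0.7500) ≈ 0.0930
After 'fold-or-call': P(aggressive) = 0.2·0.0930 / (0.2·0.0930 + 0.65·0.9070) ≈ 0.0306
After 'fold-or-call': P(aggressive) = 0.2·0.0306 / (0.2·0.0306 + 0.65·0.9694) ≈ 0.0096
After 'raise': P(aggressive) = 0.8·0.0096 / (0.8·0.0096 + 0.35·0.9904) ≈ 0.0217
After 'fold-or-call': P(aggressive) = 0.2·0.0217 / (0.2·0.0217 + 0.65·0.9783) ≈ 0.0068

0.0068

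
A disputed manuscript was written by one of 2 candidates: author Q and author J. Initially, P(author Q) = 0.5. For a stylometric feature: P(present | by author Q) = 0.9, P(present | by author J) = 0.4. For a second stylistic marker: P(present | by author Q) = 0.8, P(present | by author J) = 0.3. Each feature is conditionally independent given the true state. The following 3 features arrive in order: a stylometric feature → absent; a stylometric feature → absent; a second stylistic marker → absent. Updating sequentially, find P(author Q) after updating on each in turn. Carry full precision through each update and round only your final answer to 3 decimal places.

After a stylometric feature='absent': P(author Q) = 0.1·0.5000 / (0.1·0.5000 + 0.6·0.5000) ≈ 0.1429
After a stylometric feature='absent': P(author Q) = 0.1·0.1429 / (0.1·0.1429 + 0.6·0.8571) ≈ 0.0270
After a second stylistic marker='absent': P(author Q) = 0.2·0.0270 / (0.2·0.0270 + 0.7·0.9730) ≈ 0.0079

0.008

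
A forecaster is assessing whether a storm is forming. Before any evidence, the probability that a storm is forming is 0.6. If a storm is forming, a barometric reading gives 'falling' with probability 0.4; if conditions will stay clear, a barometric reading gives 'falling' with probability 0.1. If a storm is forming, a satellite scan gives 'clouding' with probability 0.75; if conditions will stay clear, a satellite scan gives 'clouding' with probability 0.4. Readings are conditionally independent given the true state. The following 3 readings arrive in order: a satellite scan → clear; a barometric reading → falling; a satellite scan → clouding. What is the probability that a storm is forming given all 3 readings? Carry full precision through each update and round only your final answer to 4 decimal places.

After a satellite scan='clear': P(storm) = 0.25·0.6000 / (0.25·0.6000 + 0.6·0.4000) ≈ 0.3846
After a barometric reading='falling': P(storm) = 0.4·0.3846 / (0.4·0.3846 + 0.1·0.6154) ≈ 0.7143
After a satellite scan='clouding': P(storm) = 0.75·0.7143 / (0.75·0.7143 + 0.4·0.2857) ≈ 0.8242

0.8242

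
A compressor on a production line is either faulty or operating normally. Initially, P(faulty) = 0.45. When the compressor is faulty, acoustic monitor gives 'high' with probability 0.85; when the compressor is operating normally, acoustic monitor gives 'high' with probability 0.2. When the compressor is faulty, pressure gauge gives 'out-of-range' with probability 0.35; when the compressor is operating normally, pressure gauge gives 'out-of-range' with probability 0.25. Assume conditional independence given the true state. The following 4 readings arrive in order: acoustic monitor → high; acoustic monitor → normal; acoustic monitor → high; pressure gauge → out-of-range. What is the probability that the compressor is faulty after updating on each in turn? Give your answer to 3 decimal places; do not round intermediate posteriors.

Each posterior becomes the prior for the next update.
After acoustic monitor='high': P(faulty) = 0.85·0.4500 / (0.85·0.4500 + 0.2·0.5500) ≈ 0.7766
After acoustic monitor='normal': P(faulty) = 0.15·0.7766 / (0.15·0.7766 + 0.8·0.2234) ≈ 0.3947
After acoustic monitor='high': P(faulty) = 0.85·0.3947 / (0.85·0.3947 + 0.2·0.6053) ≈ 0.7348
After pressure gauge='out-of-range': P(faulty) = 0.35·0.7348 / (0.35·0.7348 + 0.25·0.2652) ≈ 0.7951

0.795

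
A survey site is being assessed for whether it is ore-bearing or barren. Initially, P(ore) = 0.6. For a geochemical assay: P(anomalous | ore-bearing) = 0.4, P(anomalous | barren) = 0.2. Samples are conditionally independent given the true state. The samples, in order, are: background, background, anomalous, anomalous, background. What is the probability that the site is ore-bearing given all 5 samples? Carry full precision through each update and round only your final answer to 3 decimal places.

After 'background': P(ore) = 0.6·0.6000 / (0.6·0.6000 + 0.8·0.4000) ≈ 0.5294
After 'background': P(ore) = 0.6·0.5294 / (0.6·0.5294 + 0.8·0.4706) ≈ 0.4576
After 'anomalous': P(ore) = 0.4·0.4576 / (0.4·0.4576 + 0.2·0.5424) ≈ 0.6279
After 'anomalous': P(ore) = 0.4·0.6279 / (0.4·0.6279 + 0.2·0.3721) ≈ 0.7714
After 'background': P(ore) = 0.6·0.7714 / (0.6·0.7714 + 0.8·0.2286) ≈ 0.7168

0.717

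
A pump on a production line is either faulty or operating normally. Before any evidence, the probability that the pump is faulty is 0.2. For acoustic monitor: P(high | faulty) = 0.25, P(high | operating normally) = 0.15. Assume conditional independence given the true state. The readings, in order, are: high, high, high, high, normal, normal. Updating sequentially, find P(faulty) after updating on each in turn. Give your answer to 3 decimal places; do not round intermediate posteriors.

0.600

After 'high': P(faulty) = 0.25·0.2000 / (0.25·0.2000 + 0.15·0.8000) ≈ 0.2941
After 'high': P(faulty) = 0.25·0.2941 / (0.25·0.2941 + 0.15·0.7059) ≈ 0.4098
After 'high': P(faulty) = 0.25·0.4098 / (0.25·0.4098 + 0.15·0.5902) ≈ 0.5365
After 'high': P(faulty) = 0.25·0.5365 / (0.25·0.5365 + 0.15·0.4635) ≈ 0.6586
After 'normal': P(faulty) = 0.75·0.6586 / (0.75·0.6586 + 0.85·0.3414) ≈ 0.6299
After 'normal': P(faulty) = 0.75·0.6299 / (0.75·0.6299 + 0.85·0.3701) ≈ 0.6003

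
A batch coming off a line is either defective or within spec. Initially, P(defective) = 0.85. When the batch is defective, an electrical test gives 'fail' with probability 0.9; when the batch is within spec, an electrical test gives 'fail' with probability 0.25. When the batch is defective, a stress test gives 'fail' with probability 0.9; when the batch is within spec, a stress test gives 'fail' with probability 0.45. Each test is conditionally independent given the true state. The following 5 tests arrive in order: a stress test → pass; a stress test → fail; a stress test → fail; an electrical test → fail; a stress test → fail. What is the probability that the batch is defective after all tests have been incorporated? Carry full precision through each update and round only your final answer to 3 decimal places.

After a stress test='pass': P(defective) = 0.1·0.8500 / (0.1·0.8500 + 0.55·0.1500) ≈ 0.5075
After a stress test='fail': P(defective) = 0.9·0.5075 / (0.9·0.5075 + 0.45·0.4925) ≈ 0.6733
After a stress test='fail': P(defective) = 0.9·0.6733 / (0.9·0.6733 + 0.45·0.3267) ≈ 0.8047
After an electrical test='fail': P(defective) = 0.9·0.8047 / (0.9·0.8047 + 0.25·0.1953) ≈ 0.9369
After a stress test='fail': P(defective) = 0.9·0.9369 / (0.9·0.9369 + 0.45·0.0631) ≈ 0.9674

0.967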